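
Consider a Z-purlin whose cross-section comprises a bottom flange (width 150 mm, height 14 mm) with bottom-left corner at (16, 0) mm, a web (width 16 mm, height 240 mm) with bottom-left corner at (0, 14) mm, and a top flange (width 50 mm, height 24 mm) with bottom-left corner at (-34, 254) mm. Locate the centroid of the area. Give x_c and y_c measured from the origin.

x_c = 29.55 mm, y_c = 118.83 mm

bottom flange: A = 150 × 14 = 2100.00, centroid at (91.00, 7.00).
web: A = 16 × 240 = 3840.00, centroid at (8.00, 134.00).
top flange: A = 50 × 24 = 1200.00, centroid at (-9.00, 266.00).
ΣA = 7140.00 mm²
ΣAx_c = (2100.00)(91.00) + (3840.00)(8.00) + (1200.00)(-9.00) = 211020.00 mm³
ΣAy_c = (2100.00)(7.00) + (3840.00)(134.00) + (1200.00)(266.00) = 848460.00 mm³
x_c = 211020.00 / 7140.00 = 29.55 mm
y_c = 848460.00 / 7140.00 = 118.83 mm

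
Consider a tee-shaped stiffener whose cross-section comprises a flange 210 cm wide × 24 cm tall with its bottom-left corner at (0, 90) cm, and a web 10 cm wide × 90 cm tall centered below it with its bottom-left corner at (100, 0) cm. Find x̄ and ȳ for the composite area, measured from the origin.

x̄ = 105.00 cm, ȳ = 93.36 cm

web: A = 10 × 90 = 900.00, centroid at (105.00, 45.00).
flange: A = 210 × 24 = 5040.00, centroid at (105.00, 102.00).
ΣA = 5940.00 cm², ΣAx̄ = 623700.00 cm³, ΣAȳ = 554580.00 cm³.
x̄ = 623700.00/5940.00 = 105.00 cm; ȳ = 554580.00/5940.00 = 93.36 cm.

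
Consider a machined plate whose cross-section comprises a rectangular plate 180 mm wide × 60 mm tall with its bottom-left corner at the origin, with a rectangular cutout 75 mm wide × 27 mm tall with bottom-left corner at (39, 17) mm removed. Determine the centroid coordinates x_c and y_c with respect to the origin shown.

x_c = 93.12 mm, y_c = 29.88 mm

plate: A = 180 × 60 = 10800.00, centroid at (90.00, 30.00).
hole: A = −(75 × 27) = -2025.00, centroid at (76.50, 30.50).
ΣA = 8775.00 mm²
ΣAx_c = (10800.00)(90.00) + (-2025.00)(76.50) = 817087.50 mm³
ΣAy_c = (10800.00)(30.00) + (-2025.00)(30.50) = 262237.50 mm³
x_c = 817087.50 / 8775.00 = 93.12 mm
y_c = 262237.50 / 8775.00 = 29.88 mm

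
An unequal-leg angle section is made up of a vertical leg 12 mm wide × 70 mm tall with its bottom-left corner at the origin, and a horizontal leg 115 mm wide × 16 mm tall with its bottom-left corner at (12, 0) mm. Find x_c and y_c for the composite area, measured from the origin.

vertical leg: A = 12 × 70 = 840.00, centroid at (6.00, 35.00).
horizontal leg: A = 115 × 16 = 1840.00, centroid at (69.50, 8.00).
ΣA = 2680.00 mm²
ΣAx_c = (840.00)(6.00) + (1840.00)(69.50) = 132920.00 mm³
ΣAy_c = (840.00)(35.00) + (1840.00)(8.00) = 44120.00 mm³
x_c = 132920.00 / 2680.00 = 49.60 mm
y_c = 44120.00 / 2680.00 = 16.46 mm

x_c = 49.60 mm, y_c = 16.46 mm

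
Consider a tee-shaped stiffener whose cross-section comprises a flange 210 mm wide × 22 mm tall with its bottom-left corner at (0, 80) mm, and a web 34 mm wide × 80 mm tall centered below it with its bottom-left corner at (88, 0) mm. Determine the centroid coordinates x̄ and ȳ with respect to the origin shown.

Part | A | x̄ᵢ | ȳᵢ | A·x̄ᵢ | A·ȳᵢ
web | 2720.00 | 105.00 | 40.00 | 285600.00 | 108800.00
flange | 4620.00 | 105.00 | 91.00 | 485100.00 | 420420.00
Σ | 7340.00 |  |  | 770700.00 | 529220.00
x̄ = 770700.00 / 7340.00 = 105.00 mm
ȳ = 529220.00 / 7340.00 = 72.10 mm

x̄ = 105.00 mm, ȳ = 72.10 mm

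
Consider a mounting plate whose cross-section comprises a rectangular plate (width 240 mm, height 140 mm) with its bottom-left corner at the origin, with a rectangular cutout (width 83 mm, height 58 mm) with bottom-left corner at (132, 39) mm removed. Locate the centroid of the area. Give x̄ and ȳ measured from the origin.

plate: A = 240 × 140 = 33600.00, centroid at (120.00, 70.00).
hole: A = −(83 × 58) = -4814.00, centroid at (173.50, 68.00).
ΣA = 28786.00 mm²
ΣAx̄ = (33600.00)(120.00) + (-4814.00)(173.50) = 3196771.00 mm³
ΣAȳ = (33600.00)(70.00) + (-4814.00)(68.00) = 2024648.00 mm³
x̄ = 3196771.00 / 28786.00 = 111.05 mm
ȳ = 2024648.00 / 28786.00 = 70.33 mm

x̄ = 111.05 mm, ȳ = 70.33 mm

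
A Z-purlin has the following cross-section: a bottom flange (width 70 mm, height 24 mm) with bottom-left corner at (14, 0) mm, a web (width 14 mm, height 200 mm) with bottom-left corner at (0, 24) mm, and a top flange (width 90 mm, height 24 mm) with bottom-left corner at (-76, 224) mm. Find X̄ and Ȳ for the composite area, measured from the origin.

bottom flange: A = 70 × 24 = 1680.00, centroid at (49.00, 12.00).
web: A = 14 × 200 = 2800.00, centroid at (7.00, 124.00).
top flange: A = 90 × 24 = 2160.00, centroid at (-31.00, 236.00).
ΣA = 6640.00 mm²
ΣAX̄ = (1680.00)(49.00) + (2800.00)(7.00) + (2160.00)(-31.00) = 34960.00 mm³
ΣAȲ = (1680.00)(12.00) + (2800.00)(124.00) + (2160.00)(236.00) = 877120.00 mm³
X̄ = 34960.00 / 6640.00 = 5.27 mm
Ȳ = 877120.00 / 6640.00 = 132.10 mm

X̄ = 5.27 mm, Ȳ = 132.10 mm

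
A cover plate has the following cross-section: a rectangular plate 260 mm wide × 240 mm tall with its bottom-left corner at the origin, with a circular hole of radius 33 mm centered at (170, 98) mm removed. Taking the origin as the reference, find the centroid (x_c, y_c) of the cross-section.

x_c = 127.68 mm, y_c = 121.28 mm

plate: A = 260 × 240 = 62400.00, centroid at (130.00, 120.00).
hole: A = −π·33² = -3421.19, centroid at (170.00, 98.00).
ΣA = 58978.81 mm², ΣAx_c = 7530396.95 mm³, ΣAy_c = 7152722.95 mm³.
x_c = 7530396.95/58978.81 = 127.68 mm; y_c = 7152722.95/58978.81 = 121.28 mm.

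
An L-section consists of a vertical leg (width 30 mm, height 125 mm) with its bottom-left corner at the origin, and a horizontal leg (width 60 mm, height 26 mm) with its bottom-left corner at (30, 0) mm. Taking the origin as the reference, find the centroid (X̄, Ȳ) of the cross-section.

X̄ = 28.22 mm, Ȳ = 47.96 mm

Part | A | x̄ᵢ | ȳᵢ | A·x̄ᵢ | A·ȳᵢ
vertical leg | 3750.00 | 15.00 | 62.50 | 56250.00 | 234375.00
horizontal leg | 1560.00 | 60.00 | 13.00 | 93600.00 | 20280.00
Σ | 5310.00 |  |  | 149850.00 | 254655.00
X̄ = 149850.00 / 5310.00 = 28.22 mm
Ȳ = 254655.00 / 5310.00 = 47.96 mm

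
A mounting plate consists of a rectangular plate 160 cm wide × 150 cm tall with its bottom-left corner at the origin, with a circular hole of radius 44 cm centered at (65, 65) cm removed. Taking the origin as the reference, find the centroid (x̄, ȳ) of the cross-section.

x̄ = 85.09 cm, ȳ = 78.39 cm

plate: A = 160 × 150 = 24000.00, centroid at (80.00, 75.00).
hole: A = −π·44² = -6082.12, centroid at (65.00, 65.00).
ΣA = 17917.88 cm²
ΣAx̄ = (24000.00)(80.00) + (-6082.12)(65.00) = 1524661.98 cm³
ΣAȳ = (24000.00)(75.00) + (-6082.12)(65.00) = 1404661.98 cm³
x̄ = 1524661.98 / 17917.88 = 85.09 cm
ȳ = 1404661.98 / 17917.88 = 78.39 cm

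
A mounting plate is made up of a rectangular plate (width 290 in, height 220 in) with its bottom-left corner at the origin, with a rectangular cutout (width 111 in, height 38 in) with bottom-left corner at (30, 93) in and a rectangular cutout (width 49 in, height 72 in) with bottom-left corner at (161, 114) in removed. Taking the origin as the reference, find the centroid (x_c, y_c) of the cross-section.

plate: A = 290 × 220 = 63800.00, centroid at (145.00, 110.00).
hole 1: A = −(111 × 38) = -4218.00, centroid at (85.50, 112.00).
hole 2: A = −(49 × 72) = -3528.00, centroid at (185.50, 150.00).
ΣA = 56054.00 in², ΣAx_c = 8235917.00 in³, ΣAy_c = 6016384.00 in³.
x_c = 8235917.00/56054.00 = 146.93 in; y_c = 6016384.00/56054.00 = 107.33 in.

x_c = 146.93 in, y_c = 107.33 in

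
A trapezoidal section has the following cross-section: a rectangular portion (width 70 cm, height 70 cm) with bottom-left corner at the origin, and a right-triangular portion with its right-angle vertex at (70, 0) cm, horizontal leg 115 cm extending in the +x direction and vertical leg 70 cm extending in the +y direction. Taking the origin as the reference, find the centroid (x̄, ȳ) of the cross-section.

rectangular portion: A = 70 × 70 = 4900.00, centroid at (35.00, 35.00).
triangular portion: A = ½·115·70 = 4025.00, centroid at (108.33, 23.33).
ΣA = 8925.00 cm²
ΣAx̄ = (4900.00)(35.00) + (4025.00)(108.33) = 607541.67 cm³
ΣAȳ = (4900.00)(35.00) + (4025.00)(23.33) = 265416.67 cm³
x̄ = 607541.67 / 8925.00 = 68.07 cm
ȳ = 265416.67 / 8925.00 = 29.74 cm

x̄ = 68.07 cm, ȳ = 29.74 cm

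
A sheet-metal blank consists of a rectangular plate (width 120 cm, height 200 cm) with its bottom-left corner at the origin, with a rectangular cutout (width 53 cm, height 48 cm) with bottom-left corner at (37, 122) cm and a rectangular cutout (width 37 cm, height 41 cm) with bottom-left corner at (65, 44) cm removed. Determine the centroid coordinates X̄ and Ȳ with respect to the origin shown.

plate: A = 120 × 200 = 24000.00, centroid at (60.00, 100.00).
hole 1: A = −(53 × 48) = -2544.00, centroid at (63.50, 146.00).
hole 2: A = −(37 × 41) = -1517.00, centroid at (83.50, 64.50).
ΣA = 19939.00 cm²
ΣAX̄ = (24000.00)(60.00) + (-2544.00)(63.50) + (-1517.00)(83.50) = 1151786.50 cm³
ΣAȲ = (24000.00)(100.00) + (-2544.00)(146.00) + (-1517.00)(64.50) = 1930729.50 cm³
X̄ = 1151786.50 / 19939.00 = 57.77 cm
Ȳ = 1930729.50 / 19939.00 = 96.83 cm

X̄ = 57.77 cm, Ȳ = 96.83 cm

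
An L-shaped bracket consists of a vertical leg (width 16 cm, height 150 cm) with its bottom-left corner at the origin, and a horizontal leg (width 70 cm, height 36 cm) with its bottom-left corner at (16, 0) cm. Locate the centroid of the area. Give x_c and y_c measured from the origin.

vertical leg: A = 16 × 150 = 2400.00, centroid at (8.00, 75.00).
horizontal leg: A = 70 × 36 = 2520.00, centroid at (51.00, 18.00).
ΣA = 4920.00 cm², ΣAx_c = 147720.00 cm³, ΣAy_c = 225360.00 cm³.
x_c = 147720.00/4920.00 = 30.02 cm; y_c = 225360.00/4920.00 = 45.80 cm.

x_c = 30.02 cm, y_c = 45.80 cm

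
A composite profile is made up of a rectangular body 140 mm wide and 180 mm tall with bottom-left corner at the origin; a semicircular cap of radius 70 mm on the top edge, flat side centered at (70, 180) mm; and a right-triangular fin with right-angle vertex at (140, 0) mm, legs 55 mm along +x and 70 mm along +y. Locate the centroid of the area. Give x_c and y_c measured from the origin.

x_c = 74.88 mm, y_c = 112.77 mm

rectangular body: A = 140 × 180 = 25200.00, centroid at (70.00, 90.00).
semicircular top: A = ½π·70² = 7696.90, centroid at (70.00, 209.71).
triangular fin: A = ½·55·70 = 1925.00, centroid at (158.33, 23.33).
ΣA = 34821.90 mm²
ΣAx_c = (25200.00)(70.00) + (7696.90)(70.00) + (1925.00)(158.33) = 2607574.81 mm³
ΣAy_c = (25200.00)(90.00) + (7696.90)(209.71) + (1925.00)(23.33) = 3927025.69 mm³
x_c = 2607574.81 / 34821.90 = 74.88 mm
y_c = 3927025.69 / 34821.90 = 112.77 mm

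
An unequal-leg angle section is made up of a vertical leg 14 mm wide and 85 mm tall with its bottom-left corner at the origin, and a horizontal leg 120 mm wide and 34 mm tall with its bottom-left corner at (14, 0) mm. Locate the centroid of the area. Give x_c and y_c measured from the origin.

vertical leg: A = 14 × 85 = 1190.00, centroid at (7.00, 42.50).
horizontal leg: A = 120 × 34 = 4080.00, centroid at (74.00, 17.00).
ΣA = 5270.00 mm², ΣAx_c = 310250.00 mm³, ΣAy_c = 119935.00 mm³.
x_c = 310250.00/5270.00 = 58.87 mm; y_c = 119935.00/5270.00 = 22.76 mm.

x_c = 58.87 mm, y_c = 22.76 mm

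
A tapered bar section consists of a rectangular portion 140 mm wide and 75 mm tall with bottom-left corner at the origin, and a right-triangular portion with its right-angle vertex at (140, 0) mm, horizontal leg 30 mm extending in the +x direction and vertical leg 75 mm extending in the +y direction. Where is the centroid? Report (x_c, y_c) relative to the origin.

x_c = 77.74 mm, y_c = 36.29 mm

rectangular portion: A = 140 × 75 = 10500.00, centroid at (70.00, 37.50).
triangular portion: A = ½·30·75 = 1125.00, centroid at (150.00, 25.00).
ΣA = 11625.00 mm²
ΣAx_c = (10500.00)(70.00) + (1125.00)(150.00) = 903750.00 mm³
ΣAy_c = (10500.00)(37.50) + (1125.00)(25.00) = 421875.00 mm³
x_c = 903750.00 / 11625.00 = 77.74 mm
y_c = 421875.00 / 11625.00 = 36.29 mm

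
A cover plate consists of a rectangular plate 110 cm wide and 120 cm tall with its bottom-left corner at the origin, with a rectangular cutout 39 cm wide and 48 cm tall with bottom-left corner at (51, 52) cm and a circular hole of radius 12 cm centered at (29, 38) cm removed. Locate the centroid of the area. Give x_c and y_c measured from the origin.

plate: A = 110 × 120 = 13200.00, centroid at (55.00, 60.00).
hole 1: A = −(39 × 48) = -1872.00, centroid at (70.50, 76.00).
hole 2: A = −π·12² = -452.39, centroid at (29.00, 38.00).
ΣA = 10875.61 cm², ΣAx_c = 580904.71 cm³, ΣAy_c = 632537.20 cm³.
x_c = 580904.71/10875.61 = 53.41 cm; y_c = 632537.20/10875.61 = 58.16 cm.

x_c = 53.41 cm, y_c = 58.16 cm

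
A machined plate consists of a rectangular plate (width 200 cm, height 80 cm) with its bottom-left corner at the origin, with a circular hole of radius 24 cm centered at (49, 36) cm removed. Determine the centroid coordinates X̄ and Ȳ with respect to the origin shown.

Part | A | x̄ᵢ | ȳᵢ | A·x̄ᵢ | A·ȳᵢ
plate | 16000.00 | 100.00 | 40.00 | 1600000.00 | 640000.00
hole | -1809.56 | 49.00 | 36.00 | -88668.31 | -65144.07
Σ | 14190.44 |  |  | 1511331.69 | 574855.93
X̄ = 1511331.69 / 14190.44 = 106.50 cm
Ȳ = 574855.93 / 14190.44 = 40.51 cm

X̄ = 106.50 cm, Ȳ = 40.51 cm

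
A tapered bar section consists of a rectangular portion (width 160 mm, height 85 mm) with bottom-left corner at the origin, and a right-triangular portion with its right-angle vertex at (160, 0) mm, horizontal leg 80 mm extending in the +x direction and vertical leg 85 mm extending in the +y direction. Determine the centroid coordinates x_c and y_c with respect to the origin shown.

x_c = 101.33 mm, y_c = 39.67 mm

rectangular portion: A = 160 × 85 = 13600.00, centroid at (80.00, 42.50).
triangular portion: A = ½·80·85 = 3400.00, centroid at (186.67, 28.33).
ΣA = 17000.00 mm², ΣAx_c = 1722666.67 mm³, ΣAy_c = 674333.33 mm³.
x_c = 1722666.67/17000.00 = 101.33 mm; y_c = 674333.33/17000.00 = 39.67 mm.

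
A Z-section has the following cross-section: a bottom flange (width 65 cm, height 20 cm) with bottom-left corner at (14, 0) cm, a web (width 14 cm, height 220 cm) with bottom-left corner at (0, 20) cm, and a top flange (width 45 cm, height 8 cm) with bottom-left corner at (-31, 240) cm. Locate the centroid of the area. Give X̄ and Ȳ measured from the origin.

X̄ = 16.66 cm, Ȳ = 105.75 cm

Part | A | x̄ᵢ | ȳᵢ | A·x̄ᵢ | A·ȳᵢ
bottom flange | 1300.00 | 46.50 | 10.00 | 60450.00 | 13000.00
web | 3080.00 | 7.00 | 130.00 | 21560.00 | 400400.00
top flange | 360.00 | -8.50 | 244.00 | -3060.00 | 87840.00
Σ | 4740.00 |  |  | 78950.00 | 501240.00
X̄ = 78950.00 / 4740.00 = 16.66 cm
Ȳ = 501240.00 / 4740.00 = 105.75 cm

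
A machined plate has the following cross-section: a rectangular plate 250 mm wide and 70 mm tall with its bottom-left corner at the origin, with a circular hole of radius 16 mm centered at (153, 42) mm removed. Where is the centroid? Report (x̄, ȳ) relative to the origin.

x̄ = 123.65 mm, ȳ = 34.66 mm

plate: A = 250 × 70 = 17500.00, centroid at (125.00, 35.00).
hole: A = −π·16² = -804.25, centroid at (153.00, 42.00).
ΣA = 16695.75 mm², ΣAx̄ = 2064450.10 mm³, ΣAȳ = 578721.60 mm³.
x̄ = 2064450.10/16695.75 = 123.65 mm; ȳ = 578721.60/16695.75 = 34.66 mm.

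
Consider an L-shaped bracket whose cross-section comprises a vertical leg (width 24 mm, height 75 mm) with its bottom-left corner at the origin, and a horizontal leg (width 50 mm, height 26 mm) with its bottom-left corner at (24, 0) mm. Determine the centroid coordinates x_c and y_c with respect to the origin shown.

x_c = 27.52 mm, y_c = 27.23 mm

Part | A | x̄ᵢ | ȳᵢ | A·x̄ᵢ | A·ȳᵢ
vertical leg | 1800.00 | 12.00 | 37.50 | 21600.00 | 67500.00
horizontal leg | 1300.00 | 49.00 | 13.00 | 63700.00 | 16900.00
Σ | 3100.00 |  |  | 85300.00 | 84400.00
x_c = 85300.00 / 3100.00 = 27.52 mm
y_c = 84400.00 / 3100.00 = 27.23 mm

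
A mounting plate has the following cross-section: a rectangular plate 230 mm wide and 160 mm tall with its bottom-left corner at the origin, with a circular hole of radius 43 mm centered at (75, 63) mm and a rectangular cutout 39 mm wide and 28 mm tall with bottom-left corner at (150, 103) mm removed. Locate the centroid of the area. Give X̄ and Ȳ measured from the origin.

X̄ = 120.78 mm, Ȳ = 81.95 mm

plate: A = 230 × 160 = 36800.00, centroid at (115.00, 80.00).
hole 1: A = −π·43² = -5808.80, centroid at (75.00, 63.00).
hole 2: A = −(39 × 28) = -1092.00, centroid at (169.50, 117.00).
ΣA = 29899.20 mm²
ΣAX̄ = (36800.00)(115.00) + (-5808.80)(75.00) + (-1092.00)(169.50) = 3611245.64 mm³
ΣAȲ = (36800.00)(80.00) + (-5808.80)(63.00) + (-1092.00)(117.00) = 2450281.30 mm³
X̄ = 3611245.64 / 29899.20 = 120.78 mm
Ȳ = 2450281.30 / 29899.20 = 81.95 mm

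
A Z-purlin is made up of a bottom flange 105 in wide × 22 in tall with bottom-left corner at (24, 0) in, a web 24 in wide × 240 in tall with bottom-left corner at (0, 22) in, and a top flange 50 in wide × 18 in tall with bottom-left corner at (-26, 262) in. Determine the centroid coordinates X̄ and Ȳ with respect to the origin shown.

Part | A | x̄ᵢ | ȳᵢ | A·x̄ᵢ | A·ȳᵢ
bottom flange | 2310.00 | 76.50 | 11.00 | 176715.00 | 25410.00
web | 5760.00 | 12.00 | 142.00 | 69120.00 | 817920.00
top flange | 900.00 | -1.00 | 271.00 | -900.00 | 243900.00
Σ | 8970.00 |  |  | 244935.00 | 1087230.00
X̄ = 244935.00 / 8970.00 = 27.31 in
Ȳ = 1087230.00 / 8970.00 = 121.21 in

X̄ = 27.31 in, Ȳ = 121.21 in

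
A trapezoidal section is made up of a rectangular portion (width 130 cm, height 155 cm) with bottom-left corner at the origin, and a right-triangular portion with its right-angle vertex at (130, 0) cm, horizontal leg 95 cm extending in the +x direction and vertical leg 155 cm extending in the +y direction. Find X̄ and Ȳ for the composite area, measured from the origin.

Part | A | x̄ᵢ | ȳᵢ | A·x̄ᵢ | A·ȳᵢ
rectangular portion | 20150.00 | 65.00 | 77.50 | 1309750.00 | 1561625.00
triangular portion | 7362.50 | 161.67 | 51.67 | 1190270.83 | 380395.83
Σ | 27512.50 |  |  | 2500020.83 | 1942020.83
X̄ = 2500020.83 / 27512.50 = 90.87 cm
Ȳ = 1942020.83 / 27512.50 = 70.59 cm

X̄ = 90.87 cm, Ȳ = 70.59 cm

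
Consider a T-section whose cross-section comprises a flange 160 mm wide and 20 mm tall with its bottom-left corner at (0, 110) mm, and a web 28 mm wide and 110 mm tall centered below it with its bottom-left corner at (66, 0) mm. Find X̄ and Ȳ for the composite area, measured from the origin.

web: A = 28 × 110 = 3080.00, centroid at (80.00, 55.00).
flange: A = 160 × 20 = 3200.00, centroid at (80.00, 120.00).
ΣA = 6280.00 mm²
ΣAX̄ = (3080.00)(80.00) + (3200.00)(80.00) = 502400.00 mm³
ΣAȲ = (3080.00)(55.00) + (3200.00)(120.00) = 553400.00 mm³
X̄ = 502400.00 / 6280.00 = 80.00 mm
Ȳ = 553400.00 / 6280.00 = 88.12 mm

X̄ = 80.00 mm, Ȳ = 88.12 mm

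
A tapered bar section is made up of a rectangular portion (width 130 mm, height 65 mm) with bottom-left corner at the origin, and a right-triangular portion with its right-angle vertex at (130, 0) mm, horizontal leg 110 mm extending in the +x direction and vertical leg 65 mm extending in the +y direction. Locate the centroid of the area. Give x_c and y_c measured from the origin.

x_c = 95.23 mm, y_c = 29.28 mm

Part | A | x̄ᵢ | ȳᵢ | A·x̄ᵢ | A·ȳᵢ
rectangular portion | 8450.00 | 65.00 | 32.50 | 549250.00 | 274625.00
triangular portion | 3575.00 | 166.67 | 21.67 | 595833.33 | 77458.33
Σ | 12025.00 |  |  | 1145083.33 | 352083.33
x_c = 1145083.33 / 12025.00 = 95.23 mm
y_c = 352083.33 / 12025.00 = 29.28 mm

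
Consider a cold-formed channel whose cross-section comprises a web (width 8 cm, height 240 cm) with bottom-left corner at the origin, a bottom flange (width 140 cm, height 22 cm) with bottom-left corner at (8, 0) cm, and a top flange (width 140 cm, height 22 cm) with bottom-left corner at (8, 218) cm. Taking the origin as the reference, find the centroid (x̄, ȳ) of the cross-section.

web: A = 8 × 240 = 1920.00, centroid at (4.00, 120.00).
bottom flange: A = 140 × 22 = 3080.00, centroid at (78.00, 11.00).
top flange: A = 140 × 22 = 3080.00, centroid at (78.00, 229.00).
ΣA = 8080.00 cm²
ΣAx̄ = (1920.00)(4.00) + (3080.00)(78.00) + (3080.00)(78.00) = 488160.00 cm³
ΣAȳ = (1920.00)(120.00) + (3080.00)(11.00) + (3080.00)(229.00) = 969600.00 cm³
x̄ = 488160.00 / 8080.00 = 60.42 cm
ȳ = 969600.00 / 8080.00 = 120.00 cm

x̄ = 60.42 cm, ȳ = 120.00 cm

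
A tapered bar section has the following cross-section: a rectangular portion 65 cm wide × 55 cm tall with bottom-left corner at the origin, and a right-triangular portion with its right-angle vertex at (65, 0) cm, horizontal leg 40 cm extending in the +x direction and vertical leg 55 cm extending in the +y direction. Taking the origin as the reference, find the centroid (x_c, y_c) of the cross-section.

x_c = 43.28 cm, y_c = 25.34 cm

rectangular portion: A = 65 × 55 = 3575.00, centroid at (32.50, 27.50).
triangular portion: A = ½·40·55 = 1100.00, centroid at (78.33, 18.33).
ΣA = 4675.00 cm²
ΣAx_c = (3575.00)(32.50) + (1100.00)(78.33) = 202354.17 cm³
ΣAy_c = (3575.00)(27.50) + (1100.00)(18.33) = 118479.17 cm³
x_c = 202354.17 / 4675.00 = 43.28 cm
y_c = 118479.17 / 4675.00 = 25.34 cm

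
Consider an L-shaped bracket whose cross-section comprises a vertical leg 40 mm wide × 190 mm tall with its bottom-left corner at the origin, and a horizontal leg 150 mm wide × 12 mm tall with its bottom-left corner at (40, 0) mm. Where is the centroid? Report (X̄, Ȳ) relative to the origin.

Part | A | x̄ᵢ | ȳᵢ | A·x̄ᵢ | A·ȳᵢ
vertical leg | 7600.00 | 20.00 | 95.00 | 152000.00 | 722000.00
horizontal leg | 1800.00 | 115.00 | 6.00 | 207000.00 | 10800.00
Σ | 9400.00 |  |  | 359000.00 | 732800.00
X̄ = 359000.00 / 9400.00 = 38.19 mm
Ȳ = 732800.00 / 9400.00 = 77.96 mm

X̄ = 38.19 mm, Ȳ = 77.96 mm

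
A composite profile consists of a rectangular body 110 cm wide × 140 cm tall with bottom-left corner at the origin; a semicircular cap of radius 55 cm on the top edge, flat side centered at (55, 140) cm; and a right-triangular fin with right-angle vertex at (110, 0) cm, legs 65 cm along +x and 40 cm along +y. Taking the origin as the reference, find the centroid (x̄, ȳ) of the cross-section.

x̄ = 59.65 cm, ȳ = 87.24 cm

rectangular body: A = 110 × 140 = 15400.00, centroid at (55.00, 70.00).
semicircular top: A = ½π·55² = 4751.66, centroid at (55.00, 163.34).
triangular fin: A = ½·65·40 = 1300.00, centroid at (131.67, 13.33).
ΣA = 21451.66 cm²
ΣAx̄ = (15400.00)(55.00) + (4751.66)(55.00) + (1300.00)(131.67) = 1279507.91 cm³
ΣAȳ = (15400.00)(70.00) + (4751.66)(163.34) + (1300.00)(13.33) = 1871482.24 cm³
x̄ = 1279507.91 / 21451.66 = 59.65 cm
ȳ = 1871482.24 / 21451.66 = 87.24 cm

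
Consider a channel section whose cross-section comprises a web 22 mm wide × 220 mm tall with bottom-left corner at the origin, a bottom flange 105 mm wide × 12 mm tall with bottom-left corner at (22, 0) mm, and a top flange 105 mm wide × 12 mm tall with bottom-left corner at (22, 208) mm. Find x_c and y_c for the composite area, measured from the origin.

web: A = 22 × 220 = 4840.00, centroid at (11.00, 110.00).
bottom flange: A = 105 × 12 = 1260.00, centroid at (74.50, 6.00).
top flange: A = 105 × 12 = 1260.00, centroid at (74.50, 214.00).
ΣA = 7360.00 mm², ΣAx_c = 240980.00 mm³, ΣAy_c = 809600.00 mm³.
x_c = 240980.00/7360.00 = 32.74 mm; y_c = 809600.00/7360.00 = 110.00 mm.

x_c = 32.74 mm, y_c = 110.00 mm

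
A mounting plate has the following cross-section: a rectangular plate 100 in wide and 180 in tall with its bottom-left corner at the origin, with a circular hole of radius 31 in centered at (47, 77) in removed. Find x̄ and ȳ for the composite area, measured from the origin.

x̄ = 50.60 in, ȳ = 92.62 in

plate: A = 100 × 180 = 18000.00, centroid at (50.00, 90.00).
hole: A = −π·31² = -3019.07, centroid at (47.00, 77.00).
ΣA = 14980.93 in², ΣAx̄ = 758103.68 in³, ΣAȳ = 1387531.57 in³.
x̄ = 758103.68/14980.93 = 50.60 in; ȳ = 1387531.57/14980.93 = 92.62 in.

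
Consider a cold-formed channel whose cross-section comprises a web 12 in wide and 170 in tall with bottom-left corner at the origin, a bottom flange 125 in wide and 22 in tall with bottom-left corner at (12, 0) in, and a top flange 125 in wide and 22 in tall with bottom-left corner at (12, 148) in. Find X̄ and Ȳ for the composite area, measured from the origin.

X̄ = 55.97 in, Ȳ = 85.00 in

web: A = 12 × 170 = 2040.00, centroid at (6.00, 85.00).
bottom flange: A = 125 × 22 = 2750.00, centroid at (74.50, 11.00).
top flange: A = 125 × 22 = 2750.00, centroid at (74.50, 159.00).
ΣA = 7540.00 in², ΣAX̄ = 421990.00 in³, ΣAȲ = 640900.00 in³.
X̄ = 421990.00/7540.00 = 55.97 in; Ȳ = 640900.00/7540.00 = 85.00 in.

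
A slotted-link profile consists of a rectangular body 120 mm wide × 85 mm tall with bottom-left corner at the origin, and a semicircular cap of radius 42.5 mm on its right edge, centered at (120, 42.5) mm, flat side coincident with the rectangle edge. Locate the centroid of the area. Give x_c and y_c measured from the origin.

x_c = 76.98 mm, y_c = 42.50 mm

rectangular body: A = 120 × 85 = 10200.00, centroid at (60.00, 42.50).
semicircular end: A = ½π·42.5² = 2837.25, centroid at (138.04, 42.50).
ΣA = 13037.25 mm²
ΣAx_c = (10200.00)(60.00) + (2837.25)(138.04) = 1003647.19 mm³
ΣAy_c = (10200.00)(42.50) + (2837.25)(42.50) = 554083.16 mm³
x_c = 1003647.19 / 13037.25 = 76.98 mm
y_c = 554083.16 / 13037.25 = 42.50 mm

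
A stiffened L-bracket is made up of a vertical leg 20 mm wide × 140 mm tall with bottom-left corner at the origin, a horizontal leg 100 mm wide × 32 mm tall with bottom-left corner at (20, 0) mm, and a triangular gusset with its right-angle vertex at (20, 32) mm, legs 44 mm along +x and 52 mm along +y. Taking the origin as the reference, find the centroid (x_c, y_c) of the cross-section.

x_c = 40.83 mm, y_c = 42.50 mm

vertical leg: A = 20 × 140 = 2800.00, centroid at (10.00, 70.00).
horizontal leg: A = 100 × 32 = 3200.00, centroid at (70.00, 16.00).
gusset: A = ½·44·52 = 1144.00, centroid at (34.67, 49.33).
ΣA = 7144.00 mm², ΣAx_c = 291658.67 mm³, ΣAy_c = 303637.33 mm³.
x_c = 291658.67/7144.00 = 40.83 mm; y_c = 303637.33/7144.00 = 42.50 mm.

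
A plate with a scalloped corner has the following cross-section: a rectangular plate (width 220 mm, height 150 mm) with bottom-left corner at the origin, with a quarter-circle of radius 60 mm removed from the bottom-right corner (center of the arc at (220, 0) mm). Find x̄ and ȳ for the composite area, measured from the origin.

plate: A = 220 × 150 = 33000.00, centroid at (110.00, 75.00).
removed quarter-circle: A = −¼π·60² = -2827.43, centroid at (194.54, 25.46).
ΣA = 30172.57 mm²
ΣAx̄ = (33000.00)(110.00) + (-2827.43)(194.54) = 3079964.65 mm³
ΣAȳ = (33000.00)(75.00) + (-2827.43)(25.46) = 2403000.00 mm³
x̄ = 3079964.65 / 30172.57 = 102.08 mm
ȳ = 2403000.00 / 30172.57 = 79.64 mm

x̄ = 102.08 mm, ȳ = 79.64 mm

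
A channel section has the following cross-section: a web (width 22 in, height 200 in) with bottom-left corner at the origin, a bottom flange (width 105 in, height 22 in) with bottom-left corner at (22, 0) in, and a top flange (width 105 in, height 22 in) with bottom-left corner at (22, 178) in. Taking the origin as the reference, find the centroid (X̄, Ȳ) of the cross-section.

X̄ = 43.52 in, Ȳ = 100.00 in

Part | A | x̄ᵢ | ȳᵢ | A·x̄ᵢ | A·ȳᵢ
web | 4400.00 | 11.00 | 100.00 | 48400.00 | 440000.00
bottom flange | 2310.00 | 74.50 | 11.00 | 172095.00 | 25410.00
top flange | 2310.00 | 74.50 | 189.00 | 172095.00 | 436590.00
Σ | 9020.00 |  |  | 392590.00 | 902000.00
X̄ = 392590.00 / 9020.00 = 43.52 in
Ȳ = 902000.00 / 9020.00 = 100.00 in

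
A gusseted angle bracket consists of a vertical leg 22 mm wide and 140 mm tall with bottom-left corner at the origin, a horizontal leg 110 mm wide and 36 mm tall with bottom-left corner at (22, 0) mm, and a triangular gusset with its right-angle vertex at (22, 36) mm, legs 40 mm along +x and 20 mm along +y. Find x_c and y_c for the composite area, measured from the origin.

x_c = 47.44 mm, y_c = 40.85 mm

vertical leg: A = 22 × 140 = 3080.00, centroid at (11.00, 70.00).
horizontal leg: A = 110 × 36 = 3960.00, centroid at (77.00, 18.00).
gusset: A = ½·40·20 = 400.00, centroid at (35.33, 42.67).
ΣA = 7440.00 mm²
ΣAx_c = (3080.00)(11.00) + (3960.00)(77.00) + (400.00)(35.33) = 352933.33 mm³
ΣAy_c = (3080.00)(70.00) + (3960.00)(18.00) + (400.00)(42.67) = 303946.67 mm³
x_c = 352933.33 / 7440.00 = 47.44 mm
y_c = 303946.67 / 7440.00 = 40.85 mm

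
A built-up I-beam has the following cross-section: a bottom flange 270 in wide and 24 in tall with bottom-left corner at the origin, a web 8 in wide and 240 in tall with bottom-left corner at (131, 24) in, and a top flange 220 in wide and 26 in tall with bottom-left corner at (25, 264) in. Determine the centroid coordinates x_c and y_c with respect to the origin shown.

bottom flange: A = 270 × 24 = 6480.00, centroid at (135.00, 12.00).
web: A = 8 × 240 = 1920.00, centroid at (135.00, 144.00).
top flange: A = 220 × 26 = 5720.00, centroid at (135.00, 277.00).
ΣA = 14120.00 in²
ΣAx_c = (6480.00)(135.00) + (1920.00)(135.00) + (5720.00)(135.00) = 1906200.00 in³
ΣAy_c = (6480.00)(12.00) + (1920.00)(144.00) + (5720.00)(277.00) = 1938680.00 in³
x_c = 1906200.00 / 14120.00 = 135.00 in
y_c = 1938680.00 / 14120.00 = 137.30 in

x_c = 135.00 in, y_c = 137.30 in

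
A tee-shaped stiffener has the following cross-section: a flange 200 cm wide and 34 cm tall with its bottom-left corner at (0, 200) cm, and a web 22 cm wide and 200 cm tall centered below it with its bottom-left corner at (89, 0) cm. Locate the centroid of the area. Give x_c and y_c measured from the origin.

Part | A | x̄ᵢ | ȳᵢ | A·x̄ᵢ | A·ȳᵢ
web | 4400.00 | 100.00 | 100.00 | 440000.00 | 440000.00
flange | 6800.00 | 100.00 | 217.00 | 680000.00 | 1475600.00
Σ | 11200.00 |  |  | 1120000.00 | 1915600.00
x_c = 1120000.00 / 11200.00 = 100.00 cm
y_c = 1915600.00 / 11200.00 = 171.04 cm

x_c = 100.00 cm, y_c = 171.04 cm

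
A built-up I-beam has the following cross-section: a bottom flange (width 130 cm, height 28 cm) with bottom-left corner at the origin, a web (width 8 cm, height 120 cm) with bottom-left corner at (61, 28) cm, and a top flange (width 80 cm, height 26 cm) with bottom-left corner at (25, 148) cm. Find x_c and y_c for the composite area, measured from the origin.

Part | A | x̄ᵢ | ȳᵢ | A·x̄ᵢ | A·ȳᵢ
bottom flange | 3640.00 | 65.00 | 14.00 | 236600.00 | 50960.00
web | 960.00 | 65.00 | 88.00 | 62400.00 | 84480.00
top flange | 2080.00 | 65.00 | 161.00 | 135200.00 | 334880.00
Σ | 6680.00 |  |  | 434200.00 | 470320.00
x_c = 434200.00 / 6680.00 = 65.00 cm
y_c = 470320.00 / 6680.00 = 70.41 cm

x_c = 65.00 cm, y_c = 70.41 cm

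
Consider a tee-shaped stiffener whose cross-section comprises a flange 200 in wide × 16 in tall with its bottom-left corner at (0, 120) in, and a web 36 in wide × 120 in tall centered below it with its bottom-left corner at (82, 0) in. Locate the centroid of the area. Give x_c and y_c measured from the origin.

x_c = 100.00 in, y_c = 88.94 in

Part | A | x̄ᵢ | ȳᵢ | A·x̄ᵢ | A·ȳᵢ
web | 4320.00 | 100.00 | 60.00 | 432000.00 | 259200.00
flange | 3200.00 | 100.00 | 128.00 | 320000.00 | 409600.00
Σ | 7520.00 |  |  | 752000.00 | 668800.00
x_c = 752000.00 / 7520.00 = 100.00 in
y_c = 668800.00 / 7520.00 = 88.94 in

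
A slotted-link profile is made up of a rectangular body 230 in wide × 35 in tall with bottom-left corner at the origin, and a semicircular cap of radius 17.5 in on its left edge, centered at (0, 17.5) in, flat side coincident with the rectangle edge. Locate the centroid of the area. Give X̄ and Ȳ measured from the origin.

rectangular body: A = 230 × 35 = 8050.00, centroid at (115.00, 17.50).
semicircular end: A = ½π·17.5² = 481.06, centroid at (-7.43, 17.50).
ΣA = 8531.06 in², ΣAX̄ = 922177.08 in³, ΣAȲ = 149293.49 in³.
X̄ = 922177.08/8531.06 = 108.10 in; Ȳ = 149293.49/8531.06 = 17.50 in.

X̄ = 108.10 in, Ȳ = 17.50 in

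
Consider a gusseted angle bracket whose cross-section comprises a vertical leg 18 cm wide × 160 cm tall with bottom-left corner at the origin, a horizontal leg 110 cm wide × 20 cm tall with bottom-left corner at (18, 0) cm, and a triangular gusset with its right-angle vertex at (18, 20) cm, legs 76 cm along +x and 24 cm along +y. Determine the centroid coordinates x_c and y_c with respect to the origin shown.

vertical leg: A = 18 × 160 = 2880.00, centroid at (9.00, 80.00).
horizontal leg: A = 110 × 20 = 2200.00, centroid at (73.00, 10.00).
gusset: A = ½·76·24 = 912.00, centroid at (43.33, 28.00).
ΣA = 5992.00 cm²
ΣAx_c = (2880.00)(9.00) + (2200.00)(73.00) + (912.00)(43.33) = 226040.00 cm³
ΣAy_c = (2880.00)(80.00) + (2200.00)(10.00) + (912.00)(28.00) = 277936.00 cm³
x_c = 226040.00 / 5992.00 = 37.72 cm
y_c = 277936.00 / 5992.00 = 46.38 cm

x_c = 37.72 cm, y_c = 46.38 cm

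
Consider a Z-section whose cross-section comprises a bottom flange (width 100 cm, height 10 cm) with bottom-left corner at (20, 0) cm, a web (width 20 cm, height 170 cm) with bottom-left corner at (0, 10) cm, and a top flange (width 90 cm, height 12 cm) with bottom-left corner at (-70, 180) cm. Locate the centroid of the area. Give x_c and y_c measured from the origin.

Part | A | x̄ᵢ | ȳᵢ | A·x̄ᵢ | A·ȳᵢ
bottom flange | 1000.00 | 70.00 | 5.00 | 70000.00 | 5000.00
web | 3400.00 | 10.00 | 95.00 | 34000.00 | 323000.00
top flange | 1080.00 | -25.00 | 186.00 | -27000.00 | 200880.00
Σ | 5480.00 |  |  | 77000.00 | 528880.00
x_c = 77000.00 / 5480.00 = 14.05 cm
y_c = 528880.00 / 5480.00 = 96.51 cm

x_c = 14.05 cm, y_c = 96.51 cm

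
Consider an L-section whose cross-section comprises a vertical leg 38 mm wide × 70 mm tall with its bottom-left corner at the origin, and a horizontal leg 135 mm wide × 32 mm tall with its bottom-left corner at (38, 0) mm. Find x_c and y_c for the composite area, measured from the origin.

vertical leg: A = 38 × 70 = 2660.00, centroid at (19.00, 35.00).
horizontal leg: A = 135 × 32 = 4320.00, centroid at (105.50, 16.00).
ΣA = 6980.00 mm², ΣAx_c = 506300.00 mm³, ΣAy_c = 162220.00 mm³.
x_c = 506300.00/6980.00 = 72.54 mm; y_c = 162220.00/6980.00 = 23.24 mm.

x_c = 72.54 mm, y_c = 23.24 mm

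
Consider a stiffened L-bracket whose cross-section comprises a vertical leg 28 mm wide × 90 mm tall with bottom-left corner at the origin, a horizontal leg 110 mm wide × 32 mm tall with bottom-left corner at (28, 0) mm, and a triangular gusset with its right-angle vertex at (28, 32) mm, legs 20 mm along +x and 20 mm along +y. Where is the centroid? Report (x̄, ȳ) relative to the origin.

Part | A | x̄ᵢ | ȳᵢ | A·x̄ᵢ | A·ȳᵢ
vertical leg | 2520.00 | 14.00 | 45.00 | 35280.00 | 113400.00
horizontal leg | 3520.00 | 83.00 | 16.00 | 292160.00 | 56320.00
gusset | 200.00 | 34.67 | 38.67 | 6933.33 | 7733.33
Σ | 6240.00 |  |  | 334373.33 | 177453.33
x̄ = 334373.33 / 6240.00 = 53.59 mm
ȳ = 177453.33 / 6240.00 = 28.44 mm

x̄ = 53.59 mm, ȳ = 28.44 mm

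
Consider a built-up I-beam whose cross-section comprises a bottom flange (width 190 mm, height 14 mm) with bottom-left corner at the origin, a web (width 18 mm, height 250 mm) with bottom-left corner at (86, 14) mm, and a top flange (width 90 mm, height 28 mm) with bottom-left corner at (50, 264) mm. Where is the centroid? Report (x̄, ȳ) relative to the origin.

bottom flange: A = 190 × 14 = 2660.00, centroid at (95.00, 7.00).
web: A = 18 × 250 = 4500.00, centroid at (95.00, 139.00).
top flange: A = 90 × 28 = 2520.00, centroid at (95.00, 278.00).
ΣA = 9680.00 mm²
ΣAx̄ = (2660.00)(95.00) + (4500.00)(95.00) + (2520.00)(95.00) = 919600.00 mm³
ΣAȳ = (2660.00)(7.00) + (4500.00)(139.00) + (2520.00)(278.00) = 1344680.00 mm³
x̄ = 919600.00 / 9680.00 = 95.00 mm
ȳ = 1344680.00 / 9680.00 = 138.91 mm

x̄ = 95.00 mm, ȳ = 138.91 mm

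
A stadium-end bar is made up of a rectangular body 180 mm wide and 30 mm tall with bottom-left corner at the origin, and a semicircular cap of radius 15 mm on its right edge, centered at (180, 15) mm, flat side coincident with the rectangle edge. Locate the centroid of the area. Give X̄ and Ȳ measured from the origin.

X̄ = 95.92 mm, Ȳ = 15.00 mm

rectangular body: A = 180 × 30 = 5400.00, centroid at (90.00, 15.00).
semicircular end: A = ½π·15² = 353.43, centroid at (186.37, 15.00).
ΣA = 5753.43 mm²
ΣAX̄ = (5400.00)(90.00) + (353.43)(186.37) = 551867.25 mm³
ΣAȲ = (5400.00)(15.00) + (353.43)(15.00) = 86301.44 mm³
X̄ = 551867.25 / 5753.43 = 95.92 mm
Ȳ = 86301.44 / 5753.43 = 15.00 mm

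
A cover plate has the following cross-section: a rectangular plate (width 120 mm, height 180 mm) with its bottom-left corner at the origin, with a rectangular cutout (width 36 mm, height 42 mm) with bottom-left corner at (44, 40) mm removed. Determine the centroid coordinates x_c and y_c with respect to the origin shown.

Part | A | x̄ᵢ | ȳᵢ | A·x̄ᵢ | A·ȳᵢ
plate | 21600.00 | 60.00 | 90.00 | 1296000.00 | 1944000.00
hole | -1512.00 | 62.00 | 61.00 | -93744.00 | -92232.00
Σ | 20088.00 |  |  | 1202256.00 | 1851768.00
x_c = 1202256.00 / 20088.00 = 59.85 mm
y_c = 1851768.00 / 20088.00 = 92.18 mm

x_c = 59.85 mm, y_c = 92.18 mm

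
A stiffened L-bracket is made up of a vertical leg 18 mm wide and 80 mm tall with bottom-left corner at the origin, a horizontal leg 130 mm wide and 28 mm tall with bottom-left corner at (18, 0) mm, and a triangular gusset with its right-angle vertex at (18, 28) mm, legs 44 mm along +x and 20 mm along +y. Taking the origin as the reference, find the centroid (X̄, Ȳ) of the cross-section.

vertical leg: A = 18 × 80 = 1440.00, centroid at (9.00, 40.00).
horizontal leg: A = 130 × 28 = 3640.00, centroid at (83.00, 14.00).
gusset: A = ½·44·20 = 440.00, centroid at (32.67, 34.67).
ΣA = 5520.00 mm², ΣAX̄ = 329453.33 mm³, ΣAȲ = 123813.33 mm³.
X̄ = 329453.33/5520.00 = 59.68 mm; Ȳ = 123813.33/5520.00 = 22.43 mm.

X̄ = 59.68 mm, Ȳ = 22.43 mm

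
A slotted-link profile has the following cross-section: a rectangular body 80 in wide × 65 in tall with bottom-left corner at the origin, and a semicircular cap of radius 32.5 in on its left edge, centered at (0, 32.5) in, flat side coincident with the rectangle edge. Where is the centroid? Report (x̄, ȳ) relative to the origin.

Part | A | x̄ᵢ | ȳᵢ | A·x̄ᵢ | A·ȳᵢ
rectangular body | 5200.00 | 40.00 | 32.50 | 208000.00 | 169000.00
semicircular end | 1659.15 | -13.79 | 32.50 | -22885.42 | 53922.49
Σ | 6859.15 |  |  | 185114.58 | 222922.49
x̄ = 185114.58 / 6859.15 = 26.99 in
ȳ = 222922.49 / 6859.15 = 32.50 in

x̄ = 26.99 in, ȳ = 32.50 in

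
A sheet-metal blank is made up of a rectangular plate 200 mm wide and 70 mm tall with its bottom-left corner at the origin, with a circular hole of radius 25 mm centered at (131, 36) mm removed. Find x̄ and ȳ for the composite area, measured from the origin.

Part | A | x̄ᵢ | ȳᵢ | A·x̄ᵢ | A·ȳᵢ
plate | 14000.00 | 100.00 | 35.00 | 1400000.00 | 490000.00
hole | -1963.50 | 131.00 | 36.00 | -257217.90 | -70685.83
Σ | 12036.50 |  |  | 1142782.10 | 419314.17
x̄ = 1142782.10 / 12036.50 = 94.94 mm
ȳ = 419314.17 / 12036.50 = 34.84 mm

x̄ = 94.94 mm, ȳ = 34.84 mm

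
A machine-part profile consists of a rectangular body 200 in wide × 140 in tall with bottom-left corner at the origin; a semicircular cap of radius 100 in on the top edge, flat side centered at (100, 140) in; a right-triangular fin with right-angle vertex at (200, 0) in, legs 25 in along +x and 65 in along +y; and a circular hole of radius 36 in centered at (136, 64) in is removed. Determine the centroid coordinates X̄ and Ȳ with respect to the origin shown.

rectangular body: A = 200 × 140 = 28000.00, centroid at (100.00, 70.00).
semicircular top: A = ½π·100² = 15707.96, centroid at (100.00, 182.44).
triangular fin: A = ½·25·65 = 812.50, centroid at (208.33, 21.67).
hole: A = −π·36² = -4071.50, centroid at (136.00, 64.00).
ΣA = 40448.96 in²
ΣAX̄ = (28000.00)(100.00) + (15707.96)(100.00) + (812.50)(208.33) + (-4071.50)(136.00) = 3986342.61 in³
ΣAȲ = (28000.00)(70.00) + (15707.96)(182.44) + (812.50)(21.67) + (-4071.50)(64.00) = 4582809.43 in³
X̄ = 3986342.61 / 40448.96 = 98.55 in
Ȳ = 4582809.43 / 40448.96 = 113.30 in

X̄ = 98.55 in, Ȳ = 113.30 in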